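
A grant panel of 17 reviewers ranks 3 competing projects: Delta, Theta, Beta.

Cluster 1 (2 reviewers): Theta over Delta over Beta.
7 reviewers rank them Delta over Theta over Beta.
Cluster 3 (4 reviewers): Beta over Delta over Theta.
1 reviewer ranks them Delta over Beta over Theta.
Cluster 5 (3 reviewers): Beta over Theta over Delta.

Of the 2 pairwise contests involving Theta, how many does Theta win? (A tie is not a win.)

Theta against each rival (17 reviewers):
Theta vs Delta: Delta wins 12–5.
Theta vs Beta: Theta, 9–8.
Theta beats Beta; loses to Delta — 1 pairwise win.

1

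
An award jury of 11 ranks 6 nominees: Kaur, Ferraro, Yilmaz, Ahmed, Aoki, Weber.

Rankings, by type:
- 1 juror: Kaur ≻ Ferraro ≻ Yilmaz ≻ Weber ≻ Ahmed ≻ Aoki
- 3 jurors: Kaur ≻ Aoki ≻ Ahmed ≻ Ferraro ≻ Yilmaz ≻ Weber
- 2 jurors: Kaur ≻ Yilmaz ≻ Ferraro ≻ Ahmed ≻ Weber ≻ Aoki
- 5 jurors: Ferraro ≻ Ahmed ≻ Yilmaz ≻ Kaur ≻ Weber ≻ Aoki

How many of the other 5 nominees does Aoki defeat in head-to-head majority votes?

Aoki against each rival (11 jurors):
Aoki vs Kaur: Aoki is ranked higher on 0 ballots, Kaur on 11. Kaur wins 11–0.
Aoki vs Ferraro: Aoki preferred on 3 ballots; Ferraro wins 8–3.
Aoki–Yilmaz: Yilmaz 8–3.
Aoki vs Ahmed: Aoki preferred on 3 ballots; Ahmed wins 8–3.
Aoki vs Weber: 3 for Aoki, 8 for Weber — Weber by 8–3.
Aoki beats no one; loses to Kaur, Ferraro, Yilmaz, Ahmed, Weber — 0 pairwise wins.

0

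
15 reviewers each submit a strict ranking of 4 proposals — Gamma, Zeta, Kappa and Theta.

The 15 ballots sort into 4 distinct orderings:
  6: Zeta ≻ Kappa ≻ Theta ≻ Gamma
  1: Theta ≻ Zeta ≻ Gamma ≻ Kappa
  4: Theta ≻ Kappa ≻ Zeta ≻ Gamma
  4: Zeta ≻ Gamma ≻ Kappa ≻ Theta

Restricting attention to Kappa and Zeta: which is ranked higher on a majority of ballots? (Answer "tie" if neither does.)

Zeta

Ballots ranking Kappa above Zeta: 4.
Ballots ranking Zeta above Kappa: 15 − 4 = 11.
Zeta wins the head-to-head 11–4.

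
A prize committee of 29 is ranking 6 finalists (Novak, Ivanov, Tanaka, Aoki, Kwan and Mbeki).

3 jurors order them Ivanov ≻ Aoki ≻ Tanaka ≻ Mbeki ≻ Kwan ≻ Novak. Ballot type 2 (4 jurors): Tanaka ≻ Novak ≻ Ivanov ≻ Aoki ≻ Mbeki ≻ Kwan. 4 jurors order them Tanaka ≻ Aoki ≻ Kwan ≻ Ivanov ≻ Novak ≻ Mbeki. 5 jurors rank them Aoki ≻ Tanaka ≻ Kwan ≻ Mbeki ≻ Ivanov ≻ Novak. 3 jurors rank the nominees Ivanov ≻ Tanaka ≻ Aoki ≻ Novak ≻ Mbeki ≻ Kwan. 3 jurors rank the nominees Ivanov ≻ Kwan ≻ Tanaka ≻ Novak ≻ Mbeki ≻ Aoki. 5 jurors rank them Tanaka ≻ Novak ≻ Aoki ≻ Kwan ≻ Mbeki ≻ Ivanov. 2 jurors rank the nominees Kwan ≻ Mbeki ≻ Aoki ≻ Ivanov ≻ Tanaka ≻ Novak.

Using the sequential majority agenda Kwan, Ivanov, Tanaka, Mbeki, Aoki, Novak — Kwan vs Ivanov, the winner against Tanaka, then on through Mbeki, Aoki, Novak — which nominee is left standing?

Tanaka

Round 1: Kwan vs Ivanov — 16–13, Kwan advances.
Round 2: Kwan vs Tanaka — 5–24, Tanaka advances.
Round 3: Tanaka vs Mbeki — 27–2, Tanaka advances.
Round 4: Tanaka vs Aoki — 19–10, Tanaka advances.
Round 5: Tanaka vs Novak — 29–0, Tanaka advances.
The agenda winner is Tanaka.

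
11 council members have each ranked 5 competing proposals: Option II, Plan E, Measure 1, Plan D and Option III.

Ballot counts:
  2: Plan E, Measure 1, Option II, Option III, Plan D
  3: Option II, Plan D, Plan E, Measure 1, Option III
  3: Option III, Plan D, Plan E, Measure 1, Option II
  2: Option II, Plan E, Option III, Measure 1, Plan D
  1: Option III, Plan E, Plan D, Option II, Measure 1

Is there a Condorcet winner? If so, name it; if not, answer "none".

Head-to-head results (11 council members):
Option II vs Plan E: 3+2 = 5 for Option II, 6 for Plan E — Plan E by 6–5.
Option II vs Measure 1: Option II preferred on 3+2+1 = 6 ballots; Option II wins 6–5.
Option II vs Plan D: 7 to 4, Option II.
Option II vs Option III: 2+3+2 = 7 for Option II, 4 for Option III — Option II by 7–4.
Plan E vs Measure 1: 2+3+3+2+1 = 11 for Plan E, 0 for Measure 1 — Plan E by 11–0.
Plan E vs Plan D: Plan E is ranked higher on 2+2+1 = 5 ballots, Plan D on 6. Plan D wins 6–5.
Plan E vs Option III: 2+3+2 = 7 for Plan E, 4 for Option III — Plan E by 7–4.
Measure 1 vs Plan D: Measure 1 is ranked higher on 2+2 = 4 ballots, Plan D on 7. Plan D wins 7–4.
Measure 1 vs Option III: Measure 1 is ranked higher on 2+3 = 5 ballots, Option III on 6. Option III wins 6–5.
Plan D vs Option III: Plan D preferred on 3 ballots; Option III wins 8–3.
Every option loses at least once (Option II loses to Plan E; Plan E loses to Plan D; Measure 1 loses to Option II; Plan D loses to Option II; Option III loses to Option II). The majority relation contains the cycle Option II beats Plan D beats Plan E beats Option II, so there is no Condorcet winner.

none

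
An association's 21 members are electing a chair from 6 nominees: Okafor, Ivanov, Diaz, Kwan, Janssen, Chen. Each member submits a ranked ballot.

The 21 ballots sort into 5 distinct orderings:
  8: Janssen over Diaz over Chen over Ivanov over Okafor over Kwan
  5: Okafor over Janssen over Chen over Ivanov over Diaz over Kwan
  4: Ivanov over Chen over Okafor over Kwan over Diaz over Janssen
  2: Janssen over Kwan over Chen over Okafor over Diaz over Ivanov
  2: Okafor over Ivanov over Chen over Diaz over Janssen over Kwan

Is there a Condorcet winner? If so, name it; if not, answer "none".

none

Check each pair by majority over 21 ballots:
Okafor vs Ivanov: Ivanov, 12–9.
Okafor vs Diaz: Okafor wins 13–8.
Okafor vs Kwan: Okafor, 19–2.
Okafor vs Janssen: Okafor wins 11–10.
Okafor vs Chen: Chen wins 14–7.
Ivanov vs Diaz: Ivanov, 11–10.
Ivanov–Kwan: Ivanov 19–2.
Ivanov–Janssen: Janssen 15–6.
Ivanov vs Chen: Chen, 15–6.
Diaz vs Kwan: Diaz wins 15–6.
Diaz vs Janssen: Janssen, 15–6.
Diaz–Chen: Chen 13–8.
Kwan–Janssen: Janssen 17–4.
Kwan vs Chen: Chen wins 19–2.
Janssen–Chen: Janssen 15–6.
Each candidate drops at least one matchup (Okafor loses to Ivanov; Ivanov loses to Janssen; Diaz loses to Okafor; Kwan loses to Okafor; Janssen loses to Okafor; Chen loses to Janssen); the cycle Okafor > Janssen > Ivanov > Okafor rules out a Condorcet winner.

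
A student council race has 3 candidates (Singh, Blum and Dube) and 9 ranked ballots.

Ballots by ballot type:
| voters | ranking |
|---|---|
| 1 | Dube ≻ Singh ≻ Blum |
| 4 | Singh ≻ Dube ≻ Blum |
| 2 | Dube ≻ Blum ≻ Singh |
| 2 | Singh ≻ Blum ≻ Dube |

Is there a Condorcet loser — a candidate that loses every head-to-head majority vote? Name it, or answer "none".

Pairwise majorities:
Singh vs Blum: 1+4+2 = 7 for Singh, 2 for Blum — Singh by 7–2.
Singh vs Dube: Singh wins 6–3.
Blum vs Dube: Dube wins 7–2.
Blum is beaten in every head-to-head and is the Condorcet loser.

Blum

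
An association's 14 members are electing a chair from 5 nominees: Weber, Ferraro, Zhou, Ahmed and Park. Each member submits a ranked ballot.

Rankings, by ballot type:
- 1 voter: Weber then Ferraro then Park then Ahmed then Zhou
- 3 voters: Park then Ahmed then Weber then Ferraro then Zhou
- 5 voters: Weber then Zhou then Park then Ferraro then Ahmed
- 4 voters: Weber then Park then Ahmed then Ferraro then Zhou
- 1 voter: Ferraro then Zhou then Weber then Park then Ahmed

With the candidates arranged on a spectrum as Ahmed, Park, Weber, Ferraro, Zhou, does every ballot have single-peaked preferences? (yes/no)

no

Axis positions: Ahmed=1, Park=2, Weber=3, Ferraro=4, Zhou=5.
Ballot type 1 (peak Weber at position 3): ranking walks positions 3-4-2-1-5, expanding outward from the peak — single-peaked.
Ballot type 2 (peak Park at position 2): ranking walks positions 2-1-3-4-5, expanding outward from the peak — single-peaked.
Ballot type 3: ranking walks positions 3-5-2-4-1; Zhou is ranked above Ferraro even though Ferraro lies between Zhou and the peak Weber on the axis — preferences dip and rise again. Not single-peaked.
Ballot type 4 (peak Weber at position 3): ranking walks positions 3-2-1-4-5, expanding outward from the peak — single-peaked.
Ballot type 5 (peak Ferraro at position 4): ranking walks positions 4-5-3-2-1, expanding outward from the peak — single-peaked.
Ballot type 3 violates single-peakedness, so the profile is not single-peaked on this axis.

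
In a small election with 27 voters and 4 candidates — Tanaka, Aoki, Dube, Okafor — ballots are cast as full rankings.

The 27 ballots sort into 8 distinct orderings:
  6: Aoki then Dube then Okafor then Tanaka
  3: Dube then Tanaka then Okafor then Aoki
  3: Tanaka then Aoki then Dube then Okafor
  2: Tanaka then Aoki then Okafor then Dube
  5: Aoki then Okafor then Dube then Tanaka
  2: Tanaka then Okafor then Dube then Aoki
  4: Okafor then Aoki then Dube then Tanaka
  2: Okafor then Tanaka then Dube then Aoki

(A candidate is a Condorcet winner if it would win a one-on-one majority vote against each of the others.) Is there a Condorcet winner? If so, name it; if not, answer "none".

Head-to-head results (27 voters):
Tanaka vs Aoki: Aoki, 15–12.
Tanaka–Dube: Dube 18–9.
Tanaka vs Okafor: Okafor wins 17–10.
Aoki–Dube: Aoki 20–7.
Aoki vs Okafor: Aoki, 16–11.
Dube vs Okafor: Okafor, 15–12.
Aoki beats each of Tanaka, Dube, Okafor — Aoki is the Condorcet winner.

Aoki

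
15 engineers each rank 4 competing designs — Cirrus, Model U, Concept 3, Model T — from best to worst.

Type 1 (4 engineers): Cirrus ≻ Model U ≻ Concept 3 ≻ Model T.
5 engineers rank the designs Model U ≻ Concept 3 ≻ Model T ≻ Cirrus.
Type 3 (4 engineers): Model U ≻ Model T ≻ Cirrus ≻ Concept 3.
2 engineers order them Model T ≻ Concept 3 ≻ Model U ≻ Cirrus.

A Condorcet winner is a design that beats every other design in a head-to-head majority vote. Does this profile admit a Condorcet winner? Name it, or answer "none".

Model U

Check each pair by majority over 15 ballots:
Cirrus vs Model U: Model U, 11–4.
Cirrus–Concept 3: Cirrus 8–7.
Cirrus–Model T: Model T 11–4.
Model U vs Concept 3: Model U wins 13–2.
Model U vs Model T: Model U, 13–2.
Concept 3 vs Model T: Concept 3, 9–6.
Model U wins every pairwise contest, so Model U is the Condorcet winner.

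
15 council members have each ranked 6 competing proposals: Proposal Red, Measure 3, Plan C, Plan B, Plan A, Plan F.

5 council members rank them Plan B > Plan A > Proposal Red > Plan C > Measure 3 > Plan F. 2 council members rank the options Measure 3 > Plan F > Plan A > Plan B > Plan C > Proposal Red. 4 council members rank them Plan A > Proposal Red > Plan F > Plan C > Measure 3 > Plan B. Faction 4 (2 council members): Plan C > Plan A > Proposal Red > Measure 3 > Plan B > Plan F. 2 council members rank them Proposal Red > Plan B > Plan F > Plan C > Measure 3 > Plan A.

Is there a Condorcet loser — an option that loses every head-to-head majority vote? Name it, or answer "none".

Pairwise majorities:
Proposal Red vs Measure 3: 5+4+2+2 = 13 for Proposal Red, 2 for Measure 3 — Proposal Red by 13–2.
Proposal Red vs Plan C: Proposal Red is ranked higher on 5+4+2 = 11 ballots, Plan C on 4. Proposal Red wins 11–4.
Proposal Red vs Plan B: 4+2+2 = 8 for Proposal Red, 7 for Plan B — Proposal Red by 8–7.
Proposal Red vs Plan A: Plan A wins 13–2.
Proposal Red vs Plan F: Proposal Red, 13–2.
Measure 3 vs Plan C: Measure 3 preferred on 2 ballots; Plan C wins 13–2.
Measure 3 vs Plan B: Measure 3, 8–7.
Measure 3–Plan A: Plan A 11–4.
Measure 3 vs Plan F: Measure 3 preferred on 5+2+2 = 9 ballots; Measure 3 wins 9–6.
Plan C vs Plan B: Plan B, 9–6.
Plan C vs Plan A: Plan C is ranked higher on 2+2 = 4 ballots, Plan A on 11. Plan A wins 11–4.
Plan C vs Plan F: Plan F wins 8–7.
Plan B–Plan A: Plan A 8–7.
Plan B–Plan F: Plan B 9–6.
Plan A vs Plan F: Plan A is ranked higher on 5+4+2 = 11 ballots, Plan F on 4. Plan A wins 11–4.
No option is winless: Proposal Red beats Measure 3; Measure 3 beats Plan B; Plan C beats Measure 3; Plan B beats Plan C; Plan A beats Proposal Red; Plan F beats Plan C. There is no Condorcet loser.

none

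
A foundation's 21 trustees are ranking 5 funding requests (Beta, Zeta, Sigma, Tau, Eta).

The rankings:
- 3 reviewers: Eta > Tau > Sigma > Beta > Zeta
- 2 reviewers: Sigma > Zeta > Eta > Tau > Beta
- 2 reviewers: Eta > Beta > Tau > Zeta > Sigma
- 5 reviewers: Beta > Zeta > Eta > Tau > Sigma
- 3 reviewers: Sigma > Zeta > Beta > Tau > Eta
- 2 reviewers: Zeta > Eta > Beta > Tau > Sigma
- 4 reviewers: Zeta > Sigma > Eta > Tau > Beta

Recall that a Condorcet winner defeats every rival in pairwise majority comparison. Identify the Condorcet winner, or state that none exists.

Head-to-head results (21 reviewers):
Beta–Zeta: Zeta 11–10.
Beta vs Sigma: Sigma wins 12–9.
Beta vs Tau: Beta, 12–9.
Beta vs Eta: Eta wins 13–8.
Zeta vs Sigma: Zeta wins 13–8.
Zeta vs Tau: Zeta wins 16–5.
Zeta vs Eta: Zeta, 16–5.
Sigma vs Tau: Tau, 12–9.
Sigma–Eta: Eta 12–9.
Tau vs Eta: Eta wins 18–3.
Zeta defeats every rival head-to-head and is the Condorcet winner.

Zeta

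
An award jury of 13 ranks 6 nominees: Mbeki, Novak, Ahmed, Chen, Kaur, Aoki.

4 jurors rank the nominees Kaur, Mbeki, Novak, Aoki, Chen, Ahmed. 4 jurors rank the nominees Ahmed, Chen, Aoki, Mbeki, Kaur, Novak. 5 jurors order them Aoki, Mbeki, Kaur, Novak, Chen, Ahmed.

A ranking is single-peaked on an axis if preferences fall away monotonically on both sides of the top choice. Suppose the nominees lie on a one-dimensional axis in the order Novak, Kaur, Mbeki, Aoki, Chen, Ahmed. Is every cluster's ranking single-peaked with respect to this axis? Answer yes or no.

Axis positions: Novak=1, Kaur=2, Mbeki=3, Aoki=4, Chen=5, Ahmed=6.
Cluster 1 (peak Kaur at position 2): ranking walks positions 2-3-1-4-5-6, expanding outward from the peak — single-peaked.
Cluster 2 (peak Ahmed at position 6): ranking walks positions 6-5-4-3-2-1, expanding outward from the peak — single-peaked.
Cluster 3 (peak Aoki at position 4): ranking walks positions 4-3-2-1-5-6, expanding outward from the peak — single-peaked.
Every ranking is single-peaked on this axis.

yes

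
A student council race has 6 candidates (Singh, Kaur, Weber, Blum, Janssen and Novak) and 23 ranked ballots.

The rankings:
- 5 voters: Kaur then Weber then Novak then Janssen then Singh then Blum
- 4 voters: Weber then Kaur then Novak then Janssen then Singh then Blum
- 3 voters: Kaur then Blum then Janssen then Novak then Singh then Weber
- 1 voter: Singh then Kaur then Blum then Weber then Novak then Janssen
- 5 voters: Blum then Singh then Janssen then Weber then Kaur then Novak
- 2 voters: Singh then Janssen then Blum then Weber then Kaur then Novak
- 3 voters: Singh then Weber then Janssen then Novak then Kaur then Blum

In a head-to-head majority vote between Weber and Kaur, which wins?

Weber

Ballots ranking Weber above Kaur: 4 + 5 + 2 + 3 = 14.
Ballots ranking Kaur above Weber: 23 − 14 = 9.
Weber wins the head-to-head 14–9.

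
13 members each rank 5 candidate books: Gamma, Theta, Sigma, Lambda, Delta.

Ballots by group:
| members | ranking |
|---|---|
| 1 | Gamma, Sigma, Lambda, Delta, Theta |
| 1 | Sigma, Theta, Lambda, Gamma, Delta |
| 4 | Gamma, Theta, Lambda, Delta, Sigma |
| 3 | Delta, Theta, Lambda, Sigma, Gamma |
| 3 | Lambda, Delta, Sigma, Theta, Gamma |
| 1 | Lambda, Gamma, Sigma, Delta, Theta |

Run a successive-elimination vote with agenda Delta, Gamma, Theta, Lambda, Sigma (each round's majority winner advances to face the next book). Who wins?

Round 1: Delta vs Gamma — 6–7, Gamma advances.
Round 2: Gamma vs Theta — 6–7, Theta advances.
Round 3: Theta vs Lambda — 8–5, Theta advances.
Round 4: Theta vs Sigma — 7–6, Theta advances.
Theta survives the agenda.

Theta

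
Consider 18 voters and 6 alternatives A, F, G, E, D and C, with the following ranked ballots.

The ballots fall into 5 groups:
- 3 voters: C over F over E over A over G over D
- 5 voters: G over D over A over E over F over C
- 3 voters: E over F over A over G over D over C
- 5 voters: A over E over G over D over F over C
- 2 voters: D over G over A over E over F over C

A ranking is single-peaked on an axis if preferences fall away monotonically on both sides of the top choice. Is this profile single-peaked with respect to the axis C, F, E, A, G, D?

Axis positions: C=1, F=2, E=3, A=4, G=5, D=6.
Group 1 (peak C at position 1): ranking walks positions 1-2-3-4-5-6, expanding outward from the peak — single-peaked.
Group 2 (peak G at position 5): ranking walks positions 5-6-4-3-2-1, expanding outward from the peak — single-peaked.
Group 3 (peak E at position 3): ranking walks positions 3-2-4-5-6-1, expanding outward from the peak — single-peaked.
Group 4 (peak A at position 4): ranking walks positions 4-3-5-6-2-1, expanding outward from the peak — single-peaked.
Group 5 (peak D at position 6): ranking walks positions 6-5-4-3-2-1, expanding outward from the peak — single-peaked.
Every ranking is single-peaked on this axis.

yes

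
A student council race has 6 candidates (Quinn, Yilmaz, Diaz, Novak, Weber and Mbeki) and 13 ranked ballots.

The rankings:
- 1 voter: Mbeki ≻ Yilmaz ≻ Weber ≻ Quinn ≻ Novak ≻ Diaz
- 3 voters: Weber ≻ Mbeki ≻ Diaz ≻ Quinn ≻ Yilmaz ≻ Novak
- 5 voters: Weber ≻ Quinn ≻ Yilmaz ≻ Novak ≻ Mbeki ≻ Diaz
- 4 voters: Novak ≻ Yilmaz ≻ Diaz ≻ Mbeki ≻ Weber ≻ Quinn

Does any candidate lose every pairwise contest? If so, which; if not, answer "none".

Head-to-head results (13 voters):
Quinn vs Yilmaz: 8 to 5, Quinn.
Quinn vs Diaz: Diaz, 7–6.
Quinn vs Novak: 1+3+5 = 9 for Quinn, 4 for Novak — Quinn by 9–4.
Quinn vs Weber: Weber, 13–0.
Quinn vs Mbeki: Mbeki, 8–5.
Yilmaz vs Diaz: Yilmaz wins 10–3.
Yilmaz vs Novak: Yilmaz wins 9–4.
Yilmaz vs Weber: Weber, 8–5.
Yilmaz vs Mbeki: 9 to 4, Yilmaz.
Diaz vs Novak: 3 to 10, Novak.
Diaz–Weber: Weber 9–4.
Diaz vs Mbeki: 4 to 9, Mbeki.
Novak vs Weber: Weber, 9–4.
Novak vs Mbeki: Novak, 9–4.
Weber vs Mbeki: Weber, 8–5.
No candidate is winless: Quinn beats Yilmaz; Yilmaz beats Diaz; Diaz beats Quinn; Novak beats Diaz; Weber beats Quinn; Mbeki beats Quinn. There is no Condorcet loser.

none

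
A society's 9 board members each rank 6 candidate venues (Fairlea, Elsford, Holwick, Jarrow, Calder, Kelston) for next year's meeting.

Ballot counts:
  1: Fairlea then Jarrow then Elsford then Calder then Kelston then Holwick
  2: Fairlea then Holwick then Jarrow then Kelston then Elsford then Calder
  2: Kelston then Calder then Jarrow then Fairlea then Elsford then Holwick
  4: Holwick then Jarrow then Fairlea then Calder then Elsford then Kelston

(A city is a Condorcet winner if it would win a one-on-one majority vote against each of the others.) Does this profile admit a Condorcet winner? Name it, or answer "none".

Check each pair by majority over 9 ballots:
Fairlea vs Elsford: 9 to 0, Fairlea.
Fairlea vs Holwick: 1+2+2 = 5 for Fairlea, 4 for Holwick — Fairlea by 5–4.
Fairlea vs Jarrow: Fairlea is ranked higher on 1+2 = 3 ballots, Jarrow on 6. Jarrow wins 6–3.
Fairlea vs Calder: Fairlea is ranked higher on 1+2+4 = 7 ballots, Calder on 2. Fairlea wins 7–2.
Fairlea vs Kelston: Fairlea is ranked higher on 1+2+4 = 7 ballots, Kelston on 2. Fairlea wins 7–2.
Elsford vs Holwick: Elsford preferred on 1+2 = 3 ballots; Holwick wins 6–3.
Elsford vs Jarrow: Elsford is ranked higher on 0 ballots, Jarrow on 9. Jarrow wins 9–0.
Elsford vs Calder: 3 to 6, Calder.
Elsford vs Kelston: Elsford is ranked higher on 1+4 = 5 ballots, Kelston on 4. Elsford wins 5–4.
Holwick vs Jarrow: 6 to 3, Holwick.
Holwick vs Calder: Holwick is ranked higher on 2+4 = 6 ballots, Calder on 3. Holwick wins 6–3.
Holwick vs Kelston: 2+4 = 6 for Holwick, 3 for Kelston — Holwick by 6–3.
Jarrow vs Calder: Jarrow is ranked higher on 1+2+4 = 7 ballots, Calder on 2. Jarrow wins 7–2.
Jarrow vs Kelston: 7 to 2, Jarrow.
Calder vs Kelston: 1+4 = 5 for Calder, 4 for Kelston — Calder by 5–4.
Each city drops at least one matchup (Fairlea loses to Jarrow; Elsford loses to Fairlea; Holwick loses to Fairlea; Jarrow loses to Holwick; Calder loses to Fairlea; Kelston loses to Fairlea); the cycle Fairlea → Holwick → Jarrow → Fairlea rules out a Condorcet winner.

none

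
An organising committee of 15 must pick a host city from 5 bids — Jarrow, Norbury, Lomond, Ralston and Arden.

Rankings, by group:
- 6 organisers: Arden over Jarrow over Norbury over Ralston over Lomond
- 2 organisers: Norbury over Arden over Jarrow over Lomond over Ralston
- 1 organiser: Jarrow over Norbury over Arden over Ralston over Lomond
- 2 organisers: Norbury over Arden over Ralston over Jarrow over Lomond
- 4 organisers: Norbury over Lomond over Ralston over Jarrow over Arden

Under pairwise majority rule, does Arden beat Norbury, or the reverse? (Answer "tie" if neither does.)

Norbury

Ballots ranking Arden above Norbury: 6.
Ballots ranking Norbury above Arden: 15 − 6 = 9.
Norbury wins the head-to-head 9–6.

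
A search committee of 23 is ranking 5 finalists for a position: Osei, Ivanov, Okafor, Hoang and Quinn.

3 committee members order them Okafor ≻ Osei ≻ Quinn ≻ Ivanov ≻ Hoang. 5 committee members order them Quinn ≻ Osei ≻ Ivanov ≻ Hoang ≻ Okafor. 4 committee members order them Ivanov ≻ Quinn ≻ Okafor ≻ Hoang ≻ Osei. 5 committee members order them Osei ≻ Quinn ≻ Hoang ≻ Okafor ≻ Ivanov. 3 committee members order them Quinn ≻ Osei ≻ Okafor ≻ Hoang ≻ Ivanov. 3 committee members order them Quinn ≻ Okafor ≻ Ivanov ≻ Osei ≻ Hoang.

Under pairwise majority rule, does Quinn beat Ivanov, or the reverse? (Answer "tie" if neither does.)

Quinn

Ballots ranking Quinn above Ivanov: 3 + 5 + 5 + 3 + 3 = 19.
Ballots ranking Ivanov above Quinn: 23 − 19 = 4.
Quinn wins the head-to-head 19–4.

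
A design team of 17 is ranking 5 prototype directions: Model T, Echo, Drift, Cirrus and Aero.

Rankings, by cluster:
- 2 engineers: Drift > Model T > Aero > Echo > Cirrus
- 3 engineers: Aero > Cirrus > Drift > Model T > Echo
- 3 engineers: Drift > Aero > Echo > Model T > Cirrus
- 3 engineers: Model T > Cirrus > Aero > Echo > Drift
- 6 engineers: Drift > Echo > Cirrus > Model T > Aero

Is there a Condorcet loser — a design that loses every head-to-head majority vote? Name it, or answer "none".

Pairwise majorities:
Model T vs Echo: 8 to 9, Echo.
Model T vs Drift: 3 for Model T, 14 for Drift — Drift by 14–3.
Model T vs Cirrus: Model T preferred on 2+3+3 = 8 ballots; Cirrus wins 9–8.
Model T vs Aero: Model T, 11–6.
Echo vs Drift: Drift, 14–3.
Echo vs Cirrus: Echo, 11–6.
Echo vs Aero: Aero wins 11–6.
Drift vs Cirrus: Drift, 11–6.
Drift vs Aero: 11 to 6, Drift.
Cirrus vs Aero: Cirrus, 9–8.
No design is winless: Model T beats Aero; Echo beats Model T; Drift beats Model T; Cirrus beats Model T; Aero beats Echo. There is no Condorcet loser.

none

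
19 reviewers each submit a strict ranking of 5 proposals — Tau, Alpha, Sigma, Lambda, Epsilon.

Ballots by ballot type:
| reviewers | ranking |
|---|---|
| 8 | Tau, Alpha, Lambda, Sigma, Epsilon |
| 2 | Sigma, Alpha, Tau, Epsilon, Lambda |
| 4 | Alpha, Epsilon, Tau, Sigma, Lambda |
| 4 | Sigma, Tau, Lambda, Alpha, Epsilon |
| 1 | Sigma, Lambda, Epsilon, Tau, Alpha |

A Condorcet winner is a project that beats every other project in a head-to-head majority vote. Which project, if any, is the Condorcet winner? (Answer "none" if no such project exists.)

Head-to-head results (19 reviewers):
Tau vs Alpha: Tau is ranked higher on 8+4+1 = 13 ballots, Alpha on 6. Tau wins 13–6.
Tau vs Sigma: Tau is ranked higher on 8+4 = 12 ballots, Sigma on 7. Tau wins 12–7.
Tau vs Lambda: 18 to 1, Tau.
Tau vs Epsilon: Tau preferred on 8+2+4 = 14 ballots; Tau wins 14–5.
Alpha vs Sigma: Alpha preferred on 8+4 = 12 ballots; Alpha wins 12–7.
Alpha vs Lambda: 8+2+4 = 14 for Alpha, 5 for Lambda — Alpha by 14–5.
Alpha vs Epsilon: Alpha is ranked higher on 8+2+4+4 = 18 ballots, Epsilon on 1. Alpha wins 18–1.
Sigma vs Lambda: Sigma preferred on 2+4+4+1 = 11 ballots; Sigma wins 11–8.
Sigma vs Epsilon: 8+2+4+1 = 15 for Sigma, 4 for Epsilon — Sigma by 15–4.
Lambda vs Epsilon: Lambda preferred on 8+4+1 = 13 ballots; Lambda wins 13–6.
Only Tau has no losses; Tau is the Condorcet winner.

Tau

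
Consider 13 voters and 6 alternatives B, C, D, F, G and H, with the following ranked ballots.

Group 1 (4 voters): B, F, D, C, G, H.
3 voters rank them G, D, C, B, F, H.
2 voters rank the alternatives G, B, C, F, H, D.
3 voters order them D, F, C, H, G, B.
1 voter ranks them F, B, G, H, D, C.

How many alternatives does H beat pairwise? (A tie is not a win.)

0

H against each rival (13 voters):
H vs B: 3 for H, 10 for B — B by 10–3.
H vs C: C, 12–1.
H–D: D 10–3.
H vs F: 0 for H, 13 for F — F by 13–0.
H vs G: 3 for H, 10 for G — G by 10–3.
H beats no one; loses to B, C, D, F, G — 0 pairwise wins.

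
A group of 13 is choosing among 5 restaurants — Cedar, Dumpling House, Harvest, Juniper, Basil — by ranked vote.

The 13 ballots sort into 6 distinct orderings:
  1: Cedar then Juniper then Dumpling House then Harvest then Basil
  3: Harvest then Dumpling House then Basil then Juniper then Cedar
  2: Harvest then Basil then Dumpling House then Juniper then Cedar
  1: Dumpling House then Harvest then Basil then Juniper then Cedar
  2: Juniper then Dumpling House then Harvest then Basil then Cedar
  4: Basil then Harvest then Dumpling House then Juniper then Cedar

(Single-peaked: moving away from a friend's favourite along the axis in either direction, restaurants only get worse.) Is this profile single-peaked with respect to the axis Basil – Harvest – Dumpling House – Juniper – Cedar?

yes

Axis positions: Basil=1, Harvest=2, Dumpling House=3, Juniper=4, Cedar=5.
Faction 1 (peak Cedar at position 5): ranking walks positions 5-4-3-2-1, expanding outward from the peak — single-peaked.
Faction 2 (peak Harvest at position 2): ranking walks positions 2-3-1-4-5, expanding outward from the peak — single-peaked.
Faction 3 (peak Harvest at position 2): ranking walks positions 2-1-3-4-5, expanding outward from the peak — single-peaked.
Faction 4 (peak Dumpling House at position 3): ranking walks positions 3-2-1-4-5, expanding outward from the peak — single-peaked.
Faction 5 (peak Juniper at position 4): ranking walks positions 4-3-2-1-5, expanding outward from the peak — single-peaked.
Faction 6 (peak Basil at position 1): ranking walks positions 1-2-3-4-5, expanding outward from the peak — single-peaked.
Every ranking is single-peaked on this axis.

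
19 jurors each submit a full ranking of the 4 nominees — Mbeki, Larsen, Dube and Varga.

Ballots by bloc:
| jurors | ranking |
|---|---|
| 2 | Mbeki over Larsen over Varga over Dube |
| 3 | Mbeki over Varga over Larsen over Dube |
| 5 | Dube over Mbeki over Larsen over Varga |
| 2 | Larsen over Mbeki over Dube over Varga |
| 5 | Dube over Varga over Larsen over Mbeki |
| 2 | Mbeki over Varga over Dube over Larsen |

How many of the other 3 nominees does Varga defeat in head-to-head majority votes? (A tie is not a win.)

Varga against each rival (19 jurors):
Varga vs Mbeki: Varga preferred on 5 ballots; Mbeki wins 14–5.
Varga vs Larsen: 10 to 9, Varga.
Varga vs Dube: Dube, 12–7.
Varga beats Larsen; loses to Mbeki, Dube — 1 pairwise win.

1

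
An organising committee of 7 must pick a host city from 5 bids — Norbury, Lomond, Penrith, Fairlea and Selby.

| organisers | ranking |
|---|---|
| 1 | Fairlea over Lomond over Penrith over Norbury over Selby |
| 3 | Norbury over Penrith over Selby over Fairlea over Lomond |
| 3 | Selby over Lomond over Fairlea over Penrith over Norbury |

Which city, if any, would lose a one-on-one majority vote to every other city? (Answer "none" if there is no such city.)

Pairwise majorities:
Norbury vs Lomond: 3 to 4, Lomond.
Norbury vs Penrith: Norbury is ranked higher on 3 ballots, Penrith on 4. Penrith wins 4–3.
Norbury vs Fairlea: Fairlea, 4–3.
Norbury vs Selby: Norbury wins 4–3.
Lomond vs Penrith: Lomond, 4–3.
Lomond vs Fairlea: 3 for Lomond, 4 for Fairlea — Fairlea by 4–3.
Lomond vs Selby: 1 for Lomond, 6 for Selby — Selby by 6–1.
Penrith vs Fairlea: 3 to 4, Fairlea.
Penrith vs Selby: Penrith wins 4–3.
Fairlea vs Selby: Fairlea is ranked higher on 1 ballot, Selby on 6. Selby wins 6–1.
Each city has at least one pairwise win (Norbury beats Selby; Lomond beats Norbury; Penrith beats Norbury; Fairlea beats Norbury; Selby beats Lomond) — no Condorcet loser.

none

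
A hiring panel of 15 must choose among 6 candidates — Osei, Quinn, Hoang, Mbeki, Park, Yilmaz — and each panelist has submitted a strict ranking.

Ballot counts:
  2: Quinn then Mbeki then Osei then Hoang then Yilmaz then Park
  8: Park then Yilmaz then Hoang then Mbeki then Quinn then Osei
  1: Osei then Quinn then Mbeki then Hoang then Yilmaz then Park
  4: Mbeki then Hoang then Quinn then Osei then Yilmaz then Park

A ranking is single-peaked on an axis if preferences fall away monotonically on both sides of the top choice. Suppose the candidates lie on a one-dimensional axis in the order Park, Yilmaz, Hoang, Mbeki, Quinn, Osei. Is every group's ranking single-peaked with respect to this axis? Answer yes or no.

yes

Axis positions: Park=1, Yilmaz=2, Hoang=3, Mbeki=4, Quinn=5, Osei=6.
Group 1 (peak Quinn at position 5): ranking walks positions 5-4-6-3-2-1, expanding outward from the peak — single-peaked.
Group 2 (peak Park at position 1): ranking walks positions 1-2-3-4-5-6, expanding outward from the peak — single-peaked.
Group 3 (peak Osei at position 6): ranking walks positions 6-5-4-3-2-1, expanding outward from the peak — single-peaked.
Group 4 (peak Mbeki at position 4): ranking walks positions 4-3-5-6-2-1, expanding outward from the peak — single-peaked.
Every ranking is single-peaked on this axis.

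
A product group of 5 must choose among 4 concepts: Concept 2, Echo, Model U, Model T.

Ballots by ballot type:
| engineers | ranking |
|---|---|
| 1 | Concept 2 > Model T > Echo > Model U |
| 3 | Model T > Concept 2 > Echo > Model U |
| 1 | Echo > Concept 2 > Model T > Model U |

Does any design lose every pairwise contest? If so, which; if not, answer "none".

Pairwise majorities:
Concept 2 vs Echo: Concept 2 wins 4–1.
Concept 2 vs Model U: 5 to 0, Concept 2.
Concept 2 vs Model T: Model T wins 3–2.
Echo vs Model U: Echo is ranked higher on 1+3+1 = 5 ballots, Model U on 0. Echo wins 5–0.
Echo vs Model T: Model T, 4–1.
Model U vs Model T: 0 for Model U, 5 for Model T — Model T by 5–0.
Model U is beaten in every head-to-head and is the Condorcet loser.

Model U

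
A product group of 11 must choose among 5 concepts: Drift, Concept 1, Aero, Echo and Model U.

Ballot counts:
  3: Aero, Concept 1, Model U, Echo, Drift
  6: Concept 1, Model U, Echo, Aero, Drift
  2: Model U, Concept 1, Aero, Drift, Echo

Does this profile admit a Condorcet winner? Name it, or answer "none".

Check each pair by majority over 11 ballots:
Drift vs Concept 1: Drift preferred on 0 ballots; Concept 1 wins 11–0.
Drift–Aero: Aero 11–0.
Drift vs Echo: 2 to 9, Echo.
Drift–Model U: Model U 11–0.
Concept 1 vs Aero: Concept 1 preferred on 6+2 = 8 ballots; Concept 1 wins 8–3.
Concept 1 vs Echo: Concept 1 wins 11–0.
Concept 1 vs Model U: 3+6 = 9 for Concept 1, 2 for Model U — Concept 1 by 9–2.
Aero vs Echo: 5 to 6, Echo.
Aero vs Model U: Model U wins 8–3.
Echo vs Model U: Model U wins 11–0.
Only Concept 1 has no losses; Concept 1 is the Condorcet winner.

Concept 1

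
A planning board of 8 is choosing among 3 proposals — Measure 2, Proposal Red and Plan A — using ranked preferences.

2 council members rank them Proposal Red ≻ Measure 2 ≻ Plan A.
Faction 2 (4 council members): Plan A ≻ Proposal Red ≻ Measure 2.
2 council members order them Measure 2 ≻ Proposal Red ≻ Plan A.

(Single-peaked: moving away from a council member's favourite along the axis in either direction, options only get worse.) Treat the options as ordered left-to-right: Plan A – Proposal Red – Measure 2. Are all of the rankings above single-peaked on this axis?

yes

Axis positions: Plan A=1, Proposal Red=2, Measure 2=3.
Faction 1 (peak Proposal Red at position 2): ranking walks positions 2-3-1, expanding outward from the peak — single-peaked.
Faction 2 (peak Plan A at position 1): ranking walks positions 1-2-3, expanding outward from the peak — single-peaked.
Faction 3 (peak Measure 2 at position 3): ranking walks positions 3-2-1, expanding outward from the peak — single-peaked.
Every ranking is single-peaked on this axis.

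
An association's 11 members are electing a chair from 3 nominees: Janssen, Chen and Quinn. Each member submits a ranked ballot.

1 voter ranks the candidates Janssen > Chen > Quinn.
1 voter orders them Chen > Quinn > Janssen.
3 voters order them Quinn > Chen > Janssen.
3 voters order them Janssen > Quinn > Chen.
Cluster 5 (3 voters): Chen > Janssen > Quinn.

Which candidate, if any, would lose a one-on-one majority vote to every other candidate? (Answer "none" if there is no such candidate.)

Head-to-head results (11 voters):
Janssen vs Chen: Chen wins 7–4.
Janssen vs Quinn: 7 to 4, Janssen.
Chen vs Quinn: Chen preferred on 1+1+3 = 5 ballots; Quinn wins 6–5.
No candidate is winless: Janssen beats Quinn; Chen beats Janssen; Quinn beats Chen. There is no Condorcet loser.

none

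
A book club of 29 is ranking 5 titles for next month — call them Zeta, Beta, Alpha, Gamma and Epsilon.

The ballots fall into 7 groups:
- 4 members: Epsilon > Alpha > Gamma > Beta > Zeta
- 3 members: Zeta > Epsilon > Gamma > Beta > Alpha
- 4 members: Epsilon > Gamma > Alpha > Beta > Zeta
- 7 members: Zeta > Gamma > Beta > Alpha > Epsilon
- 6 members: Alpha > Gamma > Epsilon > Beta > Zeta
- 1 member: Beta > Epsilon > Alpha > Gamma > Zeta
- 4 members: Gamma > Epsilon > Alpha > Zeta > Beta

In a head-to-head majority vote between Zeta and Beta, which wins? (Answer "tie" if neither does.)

Ballots ranking Zeta above Beta: 3 + 7 + 4 = 14.
Ballots ranking Beta above Zeta: 29 − 14 = 15.
Beta wins the head-to-head 15–14.

Beta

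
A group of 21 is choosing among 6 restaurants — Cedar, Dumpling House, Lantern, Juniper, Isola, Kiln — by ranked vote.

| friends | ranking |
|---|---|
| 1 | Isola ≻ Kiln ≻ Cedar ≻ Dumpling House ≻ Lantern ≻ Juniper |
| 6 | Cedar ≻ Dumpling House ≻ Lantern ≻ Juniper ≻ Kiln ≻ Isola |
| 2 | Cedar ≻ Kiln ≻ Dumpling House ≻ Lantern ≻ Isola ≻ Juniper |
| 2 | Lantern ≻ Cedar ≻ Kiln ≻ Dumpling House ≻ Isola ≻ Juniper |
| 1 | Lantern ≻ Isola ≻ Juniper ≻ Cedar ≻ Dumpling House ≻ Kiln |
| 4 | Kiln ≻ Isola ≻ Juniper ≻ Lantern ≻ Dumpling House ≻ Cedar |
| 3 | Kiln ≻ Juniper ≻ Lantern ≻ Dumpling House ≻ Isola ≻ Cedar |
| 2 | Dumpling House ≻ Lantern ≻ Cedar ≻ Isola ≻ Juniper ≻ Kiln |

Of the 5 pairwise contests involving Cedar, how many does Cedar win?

Cedar against each rival (21 friends):
Cedar vs Dumpling House: Cedar wins 12–9.
Cedar vs Lantern: Cedar preferred on 1+6+2 = 9 ballots; Lantern wins 12–9.
Cedar vs Juniper: Cedar preferred on 1+6+2+2+2 = 13 ballots; Cedar wins 13–8.
Cedar vs Isola: 6+2+2+2 = 12 for Cedar, 9 for Isola — Cedar by 12–9.
Cedar vs Kiln: Cedar wins 13–8.
Cedar beats Dumpling House, Juniper, Isola, Kiln; loses to Lantern — 4 pairwise wins.

4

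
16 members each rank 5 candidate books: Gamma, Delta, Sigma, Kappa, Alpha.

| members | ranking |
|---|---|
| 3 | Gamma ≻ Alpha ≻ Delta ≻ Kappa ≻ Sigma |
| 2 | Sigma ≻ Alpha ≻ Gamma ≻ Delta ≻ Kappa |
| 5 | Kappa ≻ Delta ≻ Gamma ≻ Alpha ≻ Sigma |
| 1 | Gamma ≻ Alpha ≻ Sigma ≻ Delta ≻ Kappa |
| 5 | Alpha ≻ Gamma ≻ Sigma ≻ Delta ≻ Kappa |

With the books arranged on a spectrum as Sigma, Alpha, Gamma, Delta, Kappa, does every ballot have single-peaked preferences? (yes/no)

Axis positions: Sigma=1, Alpha=2, Gamma=3, Delta=4, Kappa=5.
Group 1 (peak Gamma at position 3): ranking walks positions 3-2-4-5-1, expanding outward from the peak — single-peaked.
Group 2 (peak Sigma at position 1): ranking walks positions 1-2-3-4-5, expanding outward from the peak — single-peaked.
Group 3 (peak Kappa at position 5): ranking walks positions 5-4-3-2-1, expanding outward from the peak — single-peaked.
Group 4 (peak Gamma at position 3): ranking walks positions 3-2-1-4-5, expanding outward from the peak — single-peaked.
Group 5 (peak Alpha at position 2): ranking walks positions 2-3-1-4-5, expanding outward from the peak — single-peaked.
Every ranking is single-peaked on this axis.

yes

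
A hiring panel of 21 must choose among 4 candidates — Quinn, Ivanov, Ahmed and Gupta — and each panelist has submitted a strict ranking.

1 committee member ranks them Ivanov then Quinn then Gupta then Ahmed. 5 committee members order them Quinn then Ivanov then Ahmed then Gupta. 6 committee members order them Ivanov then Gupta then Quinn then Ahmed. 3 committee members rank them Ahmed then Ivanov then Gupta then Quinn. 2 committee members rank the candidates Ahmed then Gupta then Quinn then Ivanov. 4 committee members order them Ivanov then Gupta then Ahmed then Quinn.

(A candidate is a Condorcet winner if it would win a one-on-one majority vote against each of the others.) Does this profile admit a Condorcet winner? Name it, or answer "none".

Ivanov

Head-to-head results (21 committee members):
Quinn vs Ivanov: 7 to 14, Ivanov.
Quinn vs Ahmed: Quinn, 12–9.
Quinn–Gupta: Gupta 15–6.
Ivanov–Ahmed: Ivanov 16–5.
Ivanov vs Gupta: Ivanov, 19–2.
Ahmed–Gupta: Gupta 11–10.
Ivanov defeats every rival head-to-head and is the Condorcet winner.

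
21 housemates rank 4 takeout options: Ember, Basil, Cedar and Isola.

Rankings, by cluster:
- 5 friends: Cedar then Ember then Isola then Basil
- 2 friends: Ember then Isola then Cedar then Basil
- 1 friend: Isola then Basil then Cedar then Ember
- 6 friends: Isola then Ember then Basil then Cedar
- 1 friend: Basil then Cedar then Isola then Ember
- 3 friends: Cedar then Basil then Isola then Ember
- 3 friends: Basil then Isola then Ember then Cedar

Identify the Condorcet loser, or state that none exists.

Pairwise majorities:
Ember vs Basil: Ember, 13–8.
Ember vs Cedar: Ember wins 11–10.
Ember vs Isola: Isola, 14–7.
Basil vs Cedar: Basil preferred on 1+6+1+3 = 11 ballots; Basil wins 11–10.
Basil vs Isola: 7 to 14, Isola.
Cedar–Isola: Isola 12–9.
Cedar is beaten in every head-to-head and is the Condorcet loser.

Cedar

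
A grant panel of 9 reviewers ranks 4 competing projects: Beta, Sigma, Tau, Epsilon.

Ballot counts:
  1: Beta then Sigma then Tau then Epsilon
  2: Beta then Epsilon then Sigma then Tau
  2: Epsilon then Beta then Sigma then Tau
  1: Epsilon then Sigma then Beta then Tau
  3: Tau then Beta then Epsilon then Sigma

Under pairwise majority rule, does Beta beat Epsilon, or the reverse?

Beta

Ballots ranking Beta above Epsilon: 1 + 2 + 3 = 6.
Ballots ranking Epsilon above Beta: 9 − 6 = 3.
Beta wins the head-to-head 6–3.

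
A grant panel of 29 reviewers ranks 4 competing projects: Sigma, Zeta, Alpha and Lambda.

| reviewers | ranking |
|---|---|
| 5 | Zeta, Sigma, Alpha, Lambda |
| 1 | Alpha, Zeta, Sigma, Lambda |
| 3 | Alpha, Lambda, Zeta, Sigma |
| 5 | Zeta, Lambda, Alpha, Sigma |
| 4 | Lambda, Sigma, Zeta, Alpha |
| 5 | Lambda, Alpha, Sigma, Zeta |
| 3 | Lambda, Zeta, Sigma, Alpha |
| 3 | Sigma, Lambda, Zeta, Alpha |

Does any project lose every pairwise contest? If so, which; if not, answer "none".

Head-to-head results (29 reviewers):
Sigma vs Zeta: 4+5+3 = 12 for Sigma, 17 for Zeta — Zeta by 17–12.
Sigma vs Alpha: Sigma is ranked higher on 5+4+3+3 = 15 ballots, Alpha on 14. Sigma wins 15–14.
Sigma vs Lambda: Lambda wins 20–9.
Zeta–Alpha: Zeta 20–9.
Zeta vs Lambda: Lambda, 18–11.
Alpha vs Lambda: Alpha preferred on 5+1+3 = 9 ballots; Lambda wins 20–9.
Alpha is beaten in every head-to-head and is the Condorcet loser.

Alpha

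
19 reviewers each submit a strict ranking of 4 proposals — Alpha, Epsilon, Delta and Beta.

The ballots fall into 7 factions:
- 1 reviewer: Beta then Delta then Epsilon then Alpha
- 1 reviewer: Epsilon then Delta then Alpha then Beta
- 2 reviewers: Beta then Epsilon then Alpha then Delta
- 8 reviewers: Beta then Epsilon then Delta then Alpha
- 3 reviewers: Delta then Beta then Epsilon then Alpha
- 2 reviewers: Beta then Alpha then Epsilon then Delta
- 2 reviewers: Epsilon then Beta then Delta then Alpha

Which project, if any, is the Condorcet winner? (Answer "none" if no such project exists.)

Pairwise majorities:
Alpha–Epsilon: Epsilon 17–2.
Alpha vs Delta: Delta, 15–4.
Alpha vs Beta: Beta, 18–1.
Epsilon vs Delta: Epsilon wins 15–4.
Epsilon vs Beta: Beta, 16–3.
Delta vs Beta: Beta wins 15–4.
Beta defeats every rival head-to-head and is the Condorcet winner.

Beta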